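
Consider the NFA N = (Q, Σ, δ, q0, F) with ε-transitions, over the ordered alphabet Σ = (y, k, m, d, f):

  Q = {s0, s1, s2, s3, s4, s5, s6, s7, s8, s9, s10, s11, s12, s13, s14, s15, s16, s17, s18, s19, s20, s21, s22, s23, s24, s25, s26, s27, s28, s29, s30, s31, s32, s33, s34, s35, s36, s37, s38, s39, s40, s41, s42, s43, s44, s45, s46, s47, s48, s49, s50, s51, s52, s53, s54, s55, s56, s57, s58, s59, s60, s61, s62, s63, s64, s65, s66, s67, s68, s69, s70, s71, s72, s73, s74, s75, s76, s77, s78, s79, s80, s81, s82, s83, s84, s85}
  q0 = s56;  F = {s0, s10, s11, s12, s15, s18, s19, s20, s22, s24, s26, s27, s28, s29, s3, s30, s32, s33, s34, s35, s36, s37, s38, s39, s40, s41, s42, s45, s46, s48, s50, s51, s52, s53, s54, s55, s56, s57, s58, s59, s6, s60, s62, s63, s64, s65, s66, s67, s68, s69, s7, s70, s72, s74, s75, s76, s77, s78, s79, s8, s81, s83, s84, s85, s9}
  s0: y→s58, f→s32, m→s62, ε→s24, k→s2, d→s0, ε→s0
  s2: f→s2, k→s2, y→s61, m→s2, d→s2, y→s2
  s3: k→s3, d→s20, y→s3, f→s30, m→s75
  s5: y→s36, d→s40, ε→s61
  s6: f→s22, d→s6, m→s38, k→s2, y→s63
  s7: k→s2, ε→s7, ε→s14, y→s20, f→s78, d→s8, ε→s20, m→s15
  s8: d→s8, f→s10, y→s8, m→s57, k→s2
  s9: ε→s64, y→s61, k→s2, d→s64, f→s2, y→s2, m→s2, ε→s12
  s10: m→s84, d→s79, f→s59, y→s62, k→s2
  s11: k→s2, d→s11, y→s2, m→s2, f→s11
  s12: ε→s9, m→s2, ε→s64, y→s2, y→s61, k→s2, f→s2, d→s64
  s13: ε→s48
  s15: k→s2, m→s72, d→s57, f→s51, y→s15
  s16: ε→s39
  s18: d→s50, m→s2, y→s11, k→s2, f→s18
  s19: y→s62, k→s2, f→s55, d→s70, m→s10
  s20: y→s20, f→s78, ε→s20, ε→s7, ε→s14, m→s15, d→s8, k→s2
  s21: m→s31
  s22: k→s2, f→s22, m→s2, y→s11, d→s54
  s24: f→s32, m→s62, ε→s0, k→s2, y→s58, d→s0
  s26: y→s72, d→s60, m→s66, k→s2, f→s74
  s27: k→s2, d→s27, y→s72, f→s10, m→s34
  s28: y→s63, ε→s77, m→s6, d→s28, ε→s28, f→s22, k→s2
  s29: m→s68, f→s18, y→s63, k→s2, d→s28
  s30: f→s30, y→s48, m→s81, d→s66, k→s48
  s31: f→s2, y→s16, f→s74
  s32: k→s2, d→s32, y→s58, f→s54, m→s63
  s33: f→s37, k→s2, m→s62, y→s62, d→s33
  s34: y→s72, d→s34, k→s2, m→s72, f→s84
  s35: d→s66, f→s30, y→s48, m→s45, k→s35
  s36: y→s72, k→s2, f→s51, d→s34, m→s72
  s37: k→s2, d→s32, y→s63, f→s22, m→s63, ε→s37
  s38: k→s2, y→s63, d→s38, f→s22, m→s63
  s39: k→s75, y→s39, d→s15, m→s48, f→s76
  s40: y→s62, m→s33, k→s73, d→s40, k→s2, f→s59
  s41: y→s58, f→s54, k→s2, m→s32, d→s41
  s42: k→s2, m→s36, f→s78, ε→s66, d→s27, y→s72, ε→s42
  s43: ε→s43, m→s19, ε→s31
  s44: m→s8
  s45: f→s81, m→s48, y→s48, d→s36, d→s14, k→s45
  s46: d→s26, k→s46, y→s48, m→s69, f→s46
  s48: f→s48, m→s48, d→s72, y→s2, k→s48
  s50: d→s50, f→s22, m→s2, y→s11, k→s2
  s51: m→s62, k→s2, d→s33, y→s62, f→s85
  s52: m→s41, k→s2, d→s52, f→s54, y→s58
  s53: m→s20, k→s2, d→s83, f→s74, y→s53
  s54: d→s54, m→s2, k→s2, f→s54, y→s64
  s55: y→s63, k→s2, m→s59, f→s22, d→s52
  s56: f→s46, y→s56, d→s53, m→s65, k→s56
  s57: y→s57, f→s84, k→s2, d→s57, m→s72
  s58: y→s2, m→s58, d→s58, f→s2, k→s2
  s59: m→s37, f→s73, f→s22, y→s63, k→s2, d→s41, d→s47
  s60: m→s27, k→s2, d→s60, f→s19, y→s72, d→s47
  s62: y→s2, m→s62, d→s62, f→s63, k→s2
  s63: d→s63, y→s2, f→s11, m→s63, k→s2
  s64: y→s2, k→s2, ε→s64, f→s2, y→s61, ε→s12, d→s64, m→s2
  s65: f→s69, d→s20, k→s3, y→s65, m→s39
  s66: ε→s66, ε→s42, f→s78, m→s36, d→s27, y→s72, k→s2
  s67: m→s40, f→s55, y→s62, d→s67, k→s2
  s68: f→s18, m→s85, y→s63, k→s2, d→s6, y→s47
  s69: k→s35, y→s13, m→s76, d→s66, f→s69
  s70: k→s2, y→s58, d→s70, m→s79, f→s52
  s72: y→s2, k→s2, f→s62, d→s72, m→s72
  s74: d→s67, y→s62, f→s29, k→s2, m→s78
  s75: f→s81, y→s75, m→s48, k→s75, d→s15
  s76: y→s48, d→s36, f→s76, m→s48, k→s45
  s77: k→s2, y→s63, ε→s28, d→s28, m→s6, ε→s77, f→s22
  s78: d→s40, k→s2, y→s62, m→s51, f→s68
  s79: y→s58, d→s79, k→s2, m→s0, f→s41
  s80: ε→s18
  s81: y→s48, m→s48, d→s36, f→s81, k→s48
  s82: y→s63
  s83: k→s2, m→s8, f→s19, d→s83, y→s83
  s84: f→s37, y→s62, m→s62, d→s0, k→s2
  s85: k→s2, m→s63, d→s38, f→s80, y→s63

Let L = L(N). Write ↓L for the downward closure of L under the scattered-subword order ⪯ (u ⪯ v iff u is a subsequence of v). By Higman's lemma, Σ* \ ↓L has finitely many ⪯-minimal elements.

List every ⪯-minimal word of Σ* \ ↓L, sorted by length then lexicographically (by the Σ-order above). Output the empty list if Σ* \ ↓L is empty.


min(Σ*\↓L) = [dk, fyy, mmmy, mkfky, dfffm, ddfdyf].

|Q|=86, |F|=65, |δ|=379 (30 ε).
min D↑ (60 st, q0=0, F={8}): 0:y→0,k→0,m→1,d→2,f→3 1:y→1,k→4,m→5,d→6,f→7 2:y→2,k→8,m→6,d→9,f→10 3:y→11,k→3,m→7,d→12,f→3 4:y→4,k→4,m→13,d→6,f→14 5:y→5,k→13,m→11,d→15,f→16 6:y→6,k→8,m→15,d→17,f→18 7:y→11,k→19,m→16,d→20,f→7 8:y→8,k→8,m→8,d→8,f→8 9:y→9,k→8,m→17,d→9,f→21 10:y→22,k→8,m→18,d→23,f→24 11:y→8,k→11,m→11,d→25,f→11 12:y→25,k→8,m→20,d→26,f→10 13:y→13,k→13,m→11,d→15,f→27 14:y→11,k→11,m→27,d→20,f→14 15:y→15,k→8,m→25,d→28,f→29 16:y→11,k→30,m→11,d→31,f→16 17:y→17,k→8,m→28,d→17,f→32 18:y→22,k→8,m→29,d→33,f→34 19:y→11,k→19,m→30,d→20,f→14 20:y→25,k→8,m→31,d→35,f→18 21:y→22,k→8,m→32,d→36,f→37 22:y→8,k→8,m→22,d→22,f→38 23:y→22,k→8,m→33,d→23,f→37 24:y→38,k→8,m→34,d→39,f→40 25:y→8,k→8,m→25,d→25,f→22 26:y→25,k→8,m→35,d→26,f→21 27:y→11,k→11,m→11,d→31,f→27 28:y→28,k→8,m→25,d→28,f→41 29:y→22,k→8,m→22,d→42,f→43 30:y→11,k→30,m→11,d→31,f→27 31:y→25,k→8,m→25,d→44,f→29 32:y→22,k→8,m→41,d→45,f→46 33:y→22,k→8,m→42,d→33,f→46 34:y→38,k→8,m→43,d→47,f→40 35:y→25,k→8,m→44,d→35,f→32 36:y→48,k→8,m→45,d→36,f→49 37:y→38,k→8,m→46,d→49,f→50 38:y→8,k→8,m→38,d→38,f→51 39:y→38,k→8,m→47,d→39,f→50 40:y→51,k→8,m→8,d→52,f→40 41:y→22,k→8,m→22,d→53,f→54 42:y→22,k→8,m→22,d→42,f→54 43:y→38,k→8,m→38,d→55,f→40 44:y→25,k→8,m→25,d→44,f→41 45:y→48,k→8,m→53,d→45,f→56 46:y→38,k→8,m→54,d→56,f→50 47:y→38,k→8,m→55,d→47,f→50 48:y→8,k→8,m→48,d→48,f→8 49:y→48,k→8,m→56,d→49,f→57 50:y→51,k→8,m→8,d→57,f→50 51:y→8,k→8,m→8,d→51,f→51 52:y→51,k→8,m→8,d→52,f→50 53:y→48,k→8,m→22,d→53,f→58 54:y→38,k→8,m→38,d→58,f→50 55:y→38,k→8,m→38,d→55,f→50 56:y→48,k→8,m→58,d→56,f→57 57:y→59,k→8,m→8,d→57,f→57 58:y→48,k→8,m→38,d→58,f→57 59:y→8,k→8,m→8,d→59,f→8 (ε-aug+det+¬).
'dk': N↓-sim [72, 58, 3] end={s2,s61,s73} rej; 2/2 deletions ∈↓L.
'fyy': |S_i|=[72, 60, 13, 2] end={s2,s61} — reject; 3/3 deletions ∈↓L.
'mmmy': run [72, 57, 35, 8, 2] end={s2,s61} rej; 4/4 del acc.
'mkfky': N↓-sim [72, 57, 52, 42, 8, 2] end={s2,s61} ∉↓L; 5/5 deletions ∈↓L.
'dfffm': N↓-sim [72, 58, 42, 28, 12, 2] end={s2,s61} ∉↓L; 5/5 del acc.
'ddfdyf': |S_i|=[72, 58, 41, 26, 18, 6, 2] end={s2,s61} rej; 6/6 del acc.
6 words, ⪯-incomp.


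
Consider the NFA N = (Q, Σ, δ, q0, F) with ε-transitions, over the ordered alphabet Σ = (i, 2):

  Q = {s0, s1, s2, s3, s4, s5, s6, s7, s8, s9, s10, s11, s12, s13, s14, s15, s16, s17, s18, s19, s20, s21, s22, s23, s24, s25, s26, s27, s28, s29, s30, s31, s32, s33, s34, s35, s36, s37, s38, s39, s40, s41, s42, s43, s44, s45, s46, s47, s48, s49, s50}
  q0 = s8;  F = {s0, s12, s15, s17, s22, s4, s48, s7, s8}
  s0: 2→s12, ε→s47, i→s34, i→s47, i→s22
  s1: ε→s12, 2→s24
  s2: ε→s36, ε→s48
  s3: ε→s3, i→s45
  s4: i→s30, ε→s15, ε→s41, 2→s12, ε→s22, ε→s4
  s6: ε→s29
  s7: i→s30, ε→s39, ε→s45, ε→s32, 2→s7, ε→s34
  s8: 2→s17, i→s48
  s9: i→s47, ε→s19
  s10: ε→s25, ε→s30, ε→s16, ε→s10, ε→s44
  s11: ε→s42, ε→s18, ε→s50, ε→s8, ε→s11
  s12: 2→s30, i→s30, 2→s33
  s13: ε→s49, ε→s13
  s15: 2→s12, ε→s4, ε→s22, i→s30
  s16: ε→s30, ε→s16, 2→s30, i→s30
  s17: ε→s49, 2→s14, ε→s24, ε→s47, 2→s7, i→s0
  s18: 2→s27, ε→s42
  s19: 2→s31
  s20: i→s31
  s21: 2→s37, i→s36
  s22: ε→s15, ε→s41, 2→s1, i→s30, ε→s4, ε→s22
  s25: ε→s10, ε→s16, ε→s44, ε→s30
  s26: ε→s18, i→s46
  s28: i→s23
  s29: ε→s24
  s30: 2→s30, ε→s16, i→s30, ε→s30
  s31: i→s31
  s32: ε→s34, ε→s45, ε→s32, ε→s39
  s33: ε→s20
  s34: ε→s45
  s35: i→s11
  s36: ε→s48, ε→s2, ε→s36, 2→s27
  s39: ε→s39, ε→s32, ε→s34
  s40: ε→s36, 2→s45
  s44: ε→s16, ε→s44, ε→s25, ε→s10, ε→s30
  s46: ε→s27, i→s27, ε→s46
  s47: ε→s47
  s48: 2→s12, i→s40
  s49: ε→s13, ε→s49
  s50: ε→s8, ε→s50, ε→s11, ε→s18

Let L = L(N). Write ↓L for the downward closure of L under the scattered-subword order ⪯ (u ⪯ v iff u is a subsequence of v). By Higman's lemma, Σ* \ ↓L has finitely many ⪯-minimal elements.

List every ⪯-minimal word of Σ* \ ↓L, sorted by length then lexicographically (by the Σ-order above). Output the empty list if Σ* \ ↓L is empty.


Antichain: [i2i, i22, 22i, 2iii].

|Q|=51, |F|=9, |δ|=115 (74 ε).
min D↑ (8 st, q0=0, F={6}): 0:i→1,2→2 1:i→1,2→3 2:i→4,2→5 3:i→6,2→6 4:i→7,2→3 5:i→6,2→5 6:i→6,2→6 7:i→6,2→3 [Hopcroft].
'i2i': |S_i|=[29, 21, 10, 3] end={s16,s30,s31} rej; 3/3 single-dels accept.
'i22': |S_i|=[29, 21, 10, 6] end={s16,s20,s24,s30,s31,s33} ∉↓L; 3/3 single-dels accept.
'22i': |S_i|=[29, 24, 14, 3] end={s16,s30,s31} ∉↓L; 3/3 single-dels accept.
'2iii': |S_i|=[29, 24, 16, 15, 3] end={s16,s30,s31} ∉↓L; 4/4 single-dels accept.
4 minimals (antichain).


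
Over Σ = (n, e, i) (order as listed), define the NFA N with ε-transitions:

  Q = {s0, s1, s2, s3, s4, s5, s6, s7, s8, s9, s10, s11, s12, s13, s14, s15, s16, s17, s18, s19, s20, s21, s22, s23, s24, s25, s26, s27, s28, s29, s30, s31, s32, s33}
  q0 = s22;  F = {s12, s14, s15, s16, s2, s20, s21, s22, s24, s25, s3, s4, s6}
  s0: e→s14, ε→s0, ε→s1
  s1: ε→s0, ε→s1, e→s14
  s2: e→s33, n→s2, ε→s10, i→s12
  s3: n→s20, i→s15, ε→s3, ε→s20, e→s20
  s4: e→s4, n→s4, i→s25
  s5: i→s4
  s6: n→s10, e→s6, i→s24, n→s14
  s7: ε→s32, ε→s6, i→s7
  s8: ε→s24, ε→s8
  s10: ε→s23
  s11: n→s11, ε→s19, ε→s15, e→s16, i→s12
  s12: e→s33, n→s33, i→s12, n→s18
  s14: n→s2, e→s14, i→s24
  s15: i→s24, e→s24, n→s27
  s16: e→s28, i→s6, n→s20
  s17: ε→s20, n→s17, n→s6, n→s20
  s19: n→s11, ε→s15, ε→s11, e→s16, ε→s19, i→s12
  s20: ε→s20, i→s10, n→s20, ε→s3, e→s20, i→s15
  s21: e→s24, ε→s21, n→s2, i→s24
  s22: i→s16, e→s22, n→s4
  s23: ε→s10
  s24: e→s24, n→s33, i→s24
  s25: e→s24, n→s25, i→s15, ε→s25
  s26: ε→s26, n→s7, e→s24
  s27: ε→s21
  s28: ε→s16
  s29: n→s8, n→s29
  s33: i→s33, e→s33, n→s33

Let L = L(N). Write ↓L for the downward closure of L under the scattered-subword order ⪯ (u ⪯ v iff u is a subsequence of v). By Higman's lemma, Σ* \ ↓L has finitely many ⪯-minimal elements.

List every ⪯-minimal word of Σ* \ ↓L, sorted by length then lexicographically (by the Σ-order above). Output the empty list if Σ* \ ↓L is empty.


|Q|=34, |F|=13, |δ|=88 (26 ε).
min D↑ (13 st, q0=0, F={9}): 0:n→1,e→0,i→2 1:n→1,e→1,i→3 2:n→4,e→2,i→5 3:n→3,e→6,i→7 4:n→4,e→4,i→7 5:n→8,e→5,i→6 6:n→9,e→6,i→6 7:n→10,e→6,i→6 8:n→11,e→8,i→6 9:n→9,e→9,i→9 10:n→11,e→6,i→6 11:n→11,e→9,i→12 12:n→9,e→9,i→12 (ε-aug+det+¬).
'nien': N↓-sim [19, 15, 11, 2, 1] end={s33} ∉↓L; 4/4 del acc.
'iiin': run [19, 17, 12, 4, 2] end={s18,s33} ∉↓L; 4/4 single-dels accept.
'iinne': run [19, 17, 12, 10, 6, 1] end={s33} rej; 5/5 single-dels accept.
3 minimals (antichain).

A = [nien, iiin, iinne].


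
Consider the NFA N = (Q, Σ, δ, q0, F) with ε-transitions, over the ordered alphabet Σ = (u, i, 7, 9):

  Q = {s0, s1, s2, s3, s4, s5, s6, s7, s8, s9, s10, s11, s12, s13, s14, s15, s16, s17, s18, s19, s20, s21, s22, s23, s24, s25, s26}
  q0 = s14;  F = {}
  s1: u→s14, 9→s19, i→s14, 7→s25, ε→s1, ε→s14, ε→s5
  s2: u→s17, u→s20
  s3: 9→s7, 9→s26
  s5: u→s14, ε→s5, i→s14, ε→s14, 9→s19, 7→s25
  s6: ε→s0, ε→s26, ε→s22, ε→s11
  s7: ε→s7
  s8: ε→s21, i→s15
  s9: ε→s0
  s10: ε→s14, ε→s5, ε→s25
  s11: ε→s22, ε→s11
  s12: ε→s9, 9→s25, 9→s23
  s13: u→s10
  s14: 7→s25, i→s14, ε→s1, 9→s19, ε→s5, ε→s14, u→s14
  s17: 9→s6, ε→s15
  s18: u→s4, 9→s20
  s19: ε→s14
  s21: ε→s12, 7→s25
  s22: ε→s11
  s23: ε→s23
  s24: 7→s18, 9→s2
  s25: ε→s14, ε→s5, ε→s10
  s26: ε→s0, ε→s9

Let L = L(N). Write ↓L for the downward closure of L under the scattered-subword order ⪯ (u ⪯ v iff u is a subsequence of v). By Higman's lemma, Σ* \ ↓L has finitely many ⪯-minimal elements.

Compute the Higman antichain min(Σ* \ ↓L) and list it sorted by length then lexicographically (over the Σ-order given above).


|Q|=27, |F|=0, |δ|=57 (31 ε).
min D↑ (1 st, q0=0, F={0}): 0:u→0,i→0,7→0,9→0 [Hopcroft].
ε ∈ L(D↑) — L = ∅.

min(Σ*\↓L) = [ε].


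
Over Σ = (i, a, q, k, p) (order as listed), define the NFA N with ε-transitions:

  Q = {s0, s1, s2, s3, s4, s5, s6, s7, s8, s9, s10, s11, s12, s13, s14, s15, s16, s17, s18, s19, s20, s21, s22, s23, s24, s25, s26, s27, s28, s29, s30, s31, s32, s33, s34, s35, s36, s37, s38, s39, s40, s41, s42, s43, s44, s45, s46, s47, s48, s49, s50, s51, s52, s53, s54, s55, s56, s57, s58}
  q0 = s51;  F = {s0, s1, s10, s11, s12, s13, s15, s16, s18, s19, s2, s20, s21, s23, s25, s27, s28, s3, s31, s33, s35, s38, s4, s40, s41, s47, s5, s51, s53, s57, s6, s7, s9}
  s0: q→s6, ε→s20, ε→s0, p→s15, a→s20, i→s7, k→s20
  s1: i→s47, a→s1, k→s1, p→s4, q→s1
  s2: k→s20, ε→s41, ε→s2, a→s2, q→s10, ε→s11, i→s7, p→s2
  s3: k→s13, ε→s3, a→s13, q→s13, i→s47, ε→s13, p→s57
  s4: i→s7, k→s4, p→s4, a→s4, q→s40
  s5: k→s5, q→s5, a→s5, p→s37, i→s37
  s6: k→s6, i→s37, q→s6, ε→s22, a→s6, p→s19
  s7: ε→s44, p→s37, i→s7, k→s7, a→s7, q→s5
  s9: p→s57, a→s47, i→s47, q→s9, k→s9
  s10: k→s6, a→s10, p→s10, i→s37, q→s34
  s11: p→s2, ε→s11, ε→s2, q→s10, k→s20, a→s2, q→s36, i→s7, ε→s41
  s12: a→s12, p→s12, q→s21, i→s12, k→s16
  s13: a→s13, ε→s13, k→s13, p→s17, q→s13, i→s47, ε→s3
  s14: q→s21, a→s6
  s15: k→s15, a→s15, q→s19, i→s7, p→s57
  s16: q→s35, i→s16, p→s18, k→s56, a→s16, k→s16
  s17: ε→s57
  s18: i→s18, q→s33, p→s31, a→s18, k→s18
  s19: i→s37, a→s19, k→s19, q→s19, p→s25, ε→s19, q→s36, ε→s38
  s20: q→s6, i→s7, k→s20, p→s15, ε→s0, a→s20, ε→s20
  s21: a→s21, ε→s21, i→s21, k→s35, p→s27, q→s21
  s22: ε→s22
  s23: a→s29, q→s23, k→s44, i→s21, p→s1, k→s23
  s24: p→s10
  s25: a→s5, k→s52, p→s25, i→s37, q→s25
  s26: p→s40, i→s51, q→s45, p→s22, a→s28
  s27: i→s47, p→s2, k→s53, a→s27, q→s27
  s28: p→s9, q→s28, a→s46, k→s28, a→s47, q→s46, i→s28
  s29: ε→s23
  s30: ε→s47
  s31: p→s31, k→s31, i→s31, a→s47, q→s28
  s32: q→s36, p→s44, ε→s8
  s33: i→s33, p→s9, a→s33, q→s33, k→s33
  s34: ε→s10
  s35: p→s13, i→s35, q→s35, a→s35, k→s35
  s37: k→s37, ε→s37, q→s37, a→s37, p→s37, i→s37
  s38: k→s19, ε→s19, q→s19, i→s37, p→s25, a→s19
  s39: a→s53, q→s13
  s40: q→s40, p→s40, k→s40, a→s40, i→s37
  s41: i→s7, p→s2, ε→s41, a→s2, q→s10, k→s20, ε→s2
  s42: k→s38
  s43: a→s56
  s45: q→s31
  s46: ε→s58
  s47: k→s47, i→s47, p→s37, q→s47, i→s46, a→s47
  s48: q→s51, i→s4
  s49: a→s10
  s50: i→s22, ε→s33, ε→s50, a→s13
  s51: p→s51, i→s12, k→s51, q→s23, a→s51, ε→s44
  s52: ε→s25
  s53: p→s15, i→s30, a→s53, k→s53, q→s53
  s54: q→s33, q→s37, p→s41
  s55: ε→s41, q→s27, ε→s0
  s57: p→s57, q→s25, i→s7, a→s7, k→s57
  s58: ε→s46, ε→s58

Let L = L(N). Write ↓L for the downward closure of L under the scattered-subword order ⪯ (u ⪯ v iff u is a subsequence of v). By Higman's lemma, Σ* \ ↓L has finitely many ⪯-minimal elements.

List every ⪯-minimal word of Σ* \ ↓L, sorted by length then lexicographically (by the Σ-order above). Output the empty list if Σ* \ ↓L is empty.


Antichain: [qpip, qppqi, ikppap].

|Q|=59, |F|=33, |δ|=239 (38 ε).
min D↑ (29 st, q0=0, F={16}): 0:i→1,a→0,q→2,k→0,p→0 1:i→1,a→1,q→3,k→4,p→1 2:i→3,a→2,q→2,k→2,p→5 3:i→3,a→3,q→3,k→6,p→7 4:i→4,a→4,q→6,k→4,p→8 5:i→9,a→5,q→5,k→5,p→10 6:i→6,a→6,q→6,k→6,p→11 7:i→9,a→7,q→7,k→12,p→13 8:i→8,a→8,q→14,k→8,p→15 9:i→9,a→9,q→9,k→9,p→16 10:i→17,a→10,q→18,k→10,p→10 11:i→9,a→11,q→11,k→11,p→19 12:i→9,a→12,q→12,k→12,p→20 13:i→17,a→13,q→21,k→22,p→13 14:i→14,a→14,q→14,k→14,p→23 15:i→15,a→9,q→24,k→15,p→15 16:i→16,a→16,q→16,k→16,p→16 17:i→17,a→17,q→25,k→17,p→16 18:i→16,a→18,q→18,k→18,p→18 19:i→17,a→17,q→26,k→19,p→19 20:i→17,a→20,q→27,k→20,p→19 21:i→16,a→21,q→21,k→28,p→21 22:i→17,a→22,q→28,k→22,p→20 23:i→9,a→9,q→23,k→23,p→19 24:i→24,a→9,q→24,k→24,p→23 25:i→16,a→25,q→25,k→25,p→16 26:i→16,a→25,q→26,k→26,p→26 27:i→16,a→27,q→27,k→27,p→26 28:i→16,a→28,q→28,k→28,p→27.
'qpip': N↓-sim [45, 39, 33, 8, 1] end={s37} — reject; 4/4 del acc.
'qppqi': N↓-sim [45, 39, 33, 23, 12, 1] end={s37} rej; 5/5 del acc.
'ikppap': run [45, 39, 31, 22, 14, 7, 1] end={s37} — reject; 6/6 del acc.
3 words, ⪯-incomp.


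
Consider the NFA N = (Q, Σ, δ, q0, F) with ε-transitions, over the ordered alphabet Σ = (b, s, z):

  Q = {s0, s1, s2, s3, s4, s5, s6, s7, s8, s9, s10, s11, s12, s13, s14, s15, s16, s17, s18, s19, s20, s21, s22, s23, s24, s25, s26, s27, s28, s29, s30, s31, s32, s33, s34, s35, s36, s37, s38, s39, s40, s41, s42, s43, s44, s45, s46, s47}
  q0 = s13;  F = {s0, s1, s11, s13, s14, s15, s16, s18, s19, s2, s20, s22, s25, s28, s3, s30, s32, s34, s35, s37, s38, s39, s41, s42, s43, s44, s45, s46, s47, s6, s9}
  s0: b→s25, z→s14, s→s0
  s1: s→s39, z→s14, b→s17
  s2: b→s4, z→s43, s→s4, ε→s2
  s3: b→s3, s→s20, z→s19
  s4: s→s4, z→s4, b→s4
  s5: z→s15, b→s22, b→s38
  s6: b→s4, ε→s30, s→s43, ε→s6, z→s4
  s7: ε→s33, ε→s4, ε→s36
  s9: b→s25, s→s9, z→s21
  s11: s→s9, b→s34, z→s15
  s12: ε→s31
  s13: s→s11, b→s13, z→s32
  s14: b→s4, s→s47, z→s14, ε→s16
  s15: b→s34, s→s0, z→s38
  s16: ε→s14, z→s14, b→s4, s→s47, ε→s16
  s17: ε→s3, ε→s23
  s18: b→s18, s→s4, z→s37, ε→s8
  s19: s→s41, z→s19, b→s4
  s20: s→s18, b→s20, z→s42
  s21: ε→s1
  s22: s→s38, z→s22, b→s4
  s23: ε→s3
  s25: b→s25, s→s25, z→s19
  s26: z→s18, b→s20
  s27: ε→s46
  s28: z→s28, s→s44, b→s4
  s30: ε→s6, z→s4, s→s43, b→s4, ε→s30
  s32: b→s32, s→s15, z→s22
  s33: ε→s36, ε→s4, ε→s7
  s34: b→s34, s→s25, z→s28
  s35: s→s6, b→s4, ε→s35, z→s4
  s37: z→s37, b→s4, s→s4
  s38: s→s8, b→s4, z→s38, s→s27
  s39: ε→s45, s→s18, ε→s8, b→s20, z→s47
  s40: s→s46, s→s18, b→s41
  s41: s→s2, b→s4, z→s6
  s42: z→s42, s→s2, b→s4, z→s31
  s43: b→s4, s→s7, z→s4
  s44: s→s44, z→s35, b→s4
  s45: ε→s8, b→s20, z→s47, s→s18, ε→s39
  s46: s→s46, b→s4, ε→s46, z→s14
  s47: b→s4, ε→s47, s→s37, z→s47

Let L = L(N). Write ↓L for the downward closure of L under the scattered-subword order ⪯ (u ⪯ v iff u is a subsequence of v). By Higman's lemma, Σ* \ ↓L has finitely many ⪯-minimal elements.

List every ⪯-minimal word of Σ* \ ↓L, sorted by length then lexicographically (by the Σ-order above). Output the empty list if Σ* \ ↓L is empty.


Antichain: [zzb, sbzb, sbzszz, sszsss].

|Q|=48, |F|=31, |δ|=134 (28 ε).
min D↑ (29 st, q0=0, F={12}): 0:b→0,s→1,z→2 1:b→3,s→4,z→5 2:b→2,s→5,z→6 3:b→3,s→7,z→8 4:b→7,s→4,z→9 5:b→3,s→10,z→11 6:b→12,s→11,z→6 7:b→7,s→7,z→13 8:b→12,s→14,z→8 9:b→15,s→16,z→17 10:b→7,s→10,z→17 11:b→12,s→18,z→11 12:b→12,s→12,z→12 13:b→12,s→19,z→13 14:b→12,s→14,z→20 15:b→15,s→21,z→13 16:b→21,s→22,z→23 17:b→12,s→23,z→17 18:b→12,s→18,z→17 19:b→12,s→24,z→25 20:b→12,s→25,z→12 21:b→21,s→22,z→26 22:b→22,s→12,z→27 23:b→12,s→27,z→23 24:b→12,s→12,z→28 25:b→12,s→28,z→12 26:b→12,s→24,z→26 27:b→12,s→12,z→27 28:b→12,s→12,z→12 (ε-aug+det+¬).
'zzb': N↓-sim [41, 38, 24, 1] end={s4} ∉↓L; 3/3 del acc.
'sbzb': N↓-sim [41, 38, 24, 16, 1] end={s4} rej; 4/4 deletions ∈↓L.
'sbzszz': N↓-sim [41, 38, 24, 16, 11, 8, 1] end={s4} ∉↓L; 6/6 single-dels accept.
'sszsss': N↓-sim [41, 38, 33, 27, 18, 9, 4] end={s33,s36,s4,s7} ∉↓L; 6/6 single-dels accept.
4 words, ⪯-incomp.


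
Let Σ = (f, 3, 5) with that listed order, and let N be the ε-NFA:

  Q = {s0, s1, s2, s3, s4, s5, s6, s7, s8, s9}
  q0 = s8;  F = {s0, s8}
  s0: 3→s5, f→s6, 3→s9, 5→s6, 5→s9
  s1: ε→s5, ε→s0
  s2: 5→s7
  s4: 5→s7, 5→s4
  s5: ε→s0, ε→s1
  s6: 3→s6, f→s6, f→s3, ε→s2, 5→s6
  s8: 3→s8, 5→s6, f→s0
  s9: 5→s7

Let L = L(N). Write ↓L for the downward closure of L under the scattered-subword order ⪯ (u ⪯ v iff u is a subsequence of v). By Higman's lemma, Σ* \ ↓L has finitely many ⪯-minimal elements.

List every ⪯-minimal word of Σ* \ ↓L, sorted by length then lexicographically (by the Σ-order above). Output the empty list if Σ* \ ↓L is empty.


A = [5, ff].

|Q|=10, |F|=2, |δ|=21 (5 ε).
min D↑ (3 st, q0=0, F={2}): 0:f→1,3→0,5→2 1:f→2,3→1,5→2 2:f→2,3→2,5→2 (ε-aug+det+¬).
'5': |S_i|=[9, 5] end={s2,s3,s6,s7,s9} rej; 1/1 del acc.
'ff': run [9, 8, 4] end={s2,s3,s6,s7} ∉↓L; 2/2 del acc.
2 words, ⪯-incomp.


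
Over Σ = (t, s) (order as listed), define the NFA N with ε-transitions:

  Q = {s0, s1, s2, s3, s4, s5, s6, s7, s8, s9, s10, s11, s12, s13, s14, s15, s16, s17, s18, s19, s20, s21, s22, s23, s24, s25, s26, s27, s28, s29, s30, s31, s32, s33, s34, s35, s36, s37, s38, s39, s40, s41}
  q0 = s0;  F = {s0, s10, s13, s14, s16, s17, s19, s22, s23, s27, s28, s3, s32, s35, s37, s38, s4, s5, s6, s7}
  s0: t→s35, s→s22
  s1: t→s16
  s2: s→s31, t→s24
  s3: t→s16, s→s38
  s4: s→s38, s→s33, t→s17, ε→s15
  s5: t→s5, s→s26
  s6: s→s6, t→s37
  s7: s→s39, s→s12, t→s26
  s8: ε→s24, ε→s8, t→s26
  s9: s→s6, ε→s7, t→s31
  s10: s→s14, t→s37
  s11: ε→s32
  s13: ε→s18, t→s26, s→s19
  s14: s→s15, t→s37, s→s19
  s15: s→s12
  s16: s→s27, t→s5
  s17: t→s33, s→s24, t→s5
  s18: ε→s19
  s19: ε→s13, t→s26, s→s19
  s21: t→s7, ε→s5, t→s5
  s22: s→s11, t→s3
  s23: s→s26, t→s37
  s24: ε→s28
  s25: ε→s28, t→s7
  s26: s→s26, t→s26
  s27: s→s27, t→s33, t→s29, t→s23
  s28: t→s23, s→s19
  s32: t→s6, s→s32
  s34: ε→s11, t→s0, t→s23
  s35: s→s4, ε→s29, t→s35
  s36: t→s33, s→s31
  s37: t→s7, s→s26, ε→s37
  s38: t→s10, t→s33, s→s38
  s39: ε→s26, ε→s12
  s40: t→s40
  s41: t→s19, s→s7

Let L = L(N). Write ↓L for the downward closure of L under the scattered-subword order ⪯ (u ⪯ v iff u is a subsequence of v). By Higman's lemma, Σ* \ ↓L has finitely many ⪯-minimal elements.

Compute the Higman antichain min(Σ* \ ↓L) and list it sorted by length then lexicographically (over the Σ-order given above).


A = [tstts, sttts, sstts, tstsst, sstttt].

|Q|=42, |F|=20, |δ|=82 (16 ε).
min D↑ (20 st, q0=0, F={15}): 0:t→1,s→2 1:t→1,s→3 2:t→4,s→5 3:t→6,s→7 4:t→8,s→7 5:t→9,s→5 6:t→10,s→11 7:t→12,s→7 8:t→10,s→13 9:t→14,s→9 10:t→10,s→15 11:t→16,s→17 12:t→14,s→18 13:t→16,s→13 14:t→19,s→15 15:t→15,s→15 16:t→14,s→15 17:t→15,s→17 18:t→14,s→17 19:t→15,s→15 (ε-aug+det+¬).
'tstts': N↓-sim [29, 25, 22, 18, 8, 3] end={s12,s26,s39} rej; 5/5 single-dels accept.
'sttts': run [29, 27, 23, 17, 9, 3] end={s12,s26,s39} rej; 5/5 deletions ∈↓L.
'sstts': N↓-sim [29, 27, 21, 15, 5, 3] end={s12,s26,s39} — reject; 5/5 deletions ∈↓L.
'tstsst': |S_i|=[29, 25, 22, 18, 13, 7, 1] end={s26} — reject; 6/6 del acc.
'sstttt': run [29, 27, 21, 15, 5, 4, 1] end={s26} — reject; 6/6 single-dels accept.
5 obstructions.


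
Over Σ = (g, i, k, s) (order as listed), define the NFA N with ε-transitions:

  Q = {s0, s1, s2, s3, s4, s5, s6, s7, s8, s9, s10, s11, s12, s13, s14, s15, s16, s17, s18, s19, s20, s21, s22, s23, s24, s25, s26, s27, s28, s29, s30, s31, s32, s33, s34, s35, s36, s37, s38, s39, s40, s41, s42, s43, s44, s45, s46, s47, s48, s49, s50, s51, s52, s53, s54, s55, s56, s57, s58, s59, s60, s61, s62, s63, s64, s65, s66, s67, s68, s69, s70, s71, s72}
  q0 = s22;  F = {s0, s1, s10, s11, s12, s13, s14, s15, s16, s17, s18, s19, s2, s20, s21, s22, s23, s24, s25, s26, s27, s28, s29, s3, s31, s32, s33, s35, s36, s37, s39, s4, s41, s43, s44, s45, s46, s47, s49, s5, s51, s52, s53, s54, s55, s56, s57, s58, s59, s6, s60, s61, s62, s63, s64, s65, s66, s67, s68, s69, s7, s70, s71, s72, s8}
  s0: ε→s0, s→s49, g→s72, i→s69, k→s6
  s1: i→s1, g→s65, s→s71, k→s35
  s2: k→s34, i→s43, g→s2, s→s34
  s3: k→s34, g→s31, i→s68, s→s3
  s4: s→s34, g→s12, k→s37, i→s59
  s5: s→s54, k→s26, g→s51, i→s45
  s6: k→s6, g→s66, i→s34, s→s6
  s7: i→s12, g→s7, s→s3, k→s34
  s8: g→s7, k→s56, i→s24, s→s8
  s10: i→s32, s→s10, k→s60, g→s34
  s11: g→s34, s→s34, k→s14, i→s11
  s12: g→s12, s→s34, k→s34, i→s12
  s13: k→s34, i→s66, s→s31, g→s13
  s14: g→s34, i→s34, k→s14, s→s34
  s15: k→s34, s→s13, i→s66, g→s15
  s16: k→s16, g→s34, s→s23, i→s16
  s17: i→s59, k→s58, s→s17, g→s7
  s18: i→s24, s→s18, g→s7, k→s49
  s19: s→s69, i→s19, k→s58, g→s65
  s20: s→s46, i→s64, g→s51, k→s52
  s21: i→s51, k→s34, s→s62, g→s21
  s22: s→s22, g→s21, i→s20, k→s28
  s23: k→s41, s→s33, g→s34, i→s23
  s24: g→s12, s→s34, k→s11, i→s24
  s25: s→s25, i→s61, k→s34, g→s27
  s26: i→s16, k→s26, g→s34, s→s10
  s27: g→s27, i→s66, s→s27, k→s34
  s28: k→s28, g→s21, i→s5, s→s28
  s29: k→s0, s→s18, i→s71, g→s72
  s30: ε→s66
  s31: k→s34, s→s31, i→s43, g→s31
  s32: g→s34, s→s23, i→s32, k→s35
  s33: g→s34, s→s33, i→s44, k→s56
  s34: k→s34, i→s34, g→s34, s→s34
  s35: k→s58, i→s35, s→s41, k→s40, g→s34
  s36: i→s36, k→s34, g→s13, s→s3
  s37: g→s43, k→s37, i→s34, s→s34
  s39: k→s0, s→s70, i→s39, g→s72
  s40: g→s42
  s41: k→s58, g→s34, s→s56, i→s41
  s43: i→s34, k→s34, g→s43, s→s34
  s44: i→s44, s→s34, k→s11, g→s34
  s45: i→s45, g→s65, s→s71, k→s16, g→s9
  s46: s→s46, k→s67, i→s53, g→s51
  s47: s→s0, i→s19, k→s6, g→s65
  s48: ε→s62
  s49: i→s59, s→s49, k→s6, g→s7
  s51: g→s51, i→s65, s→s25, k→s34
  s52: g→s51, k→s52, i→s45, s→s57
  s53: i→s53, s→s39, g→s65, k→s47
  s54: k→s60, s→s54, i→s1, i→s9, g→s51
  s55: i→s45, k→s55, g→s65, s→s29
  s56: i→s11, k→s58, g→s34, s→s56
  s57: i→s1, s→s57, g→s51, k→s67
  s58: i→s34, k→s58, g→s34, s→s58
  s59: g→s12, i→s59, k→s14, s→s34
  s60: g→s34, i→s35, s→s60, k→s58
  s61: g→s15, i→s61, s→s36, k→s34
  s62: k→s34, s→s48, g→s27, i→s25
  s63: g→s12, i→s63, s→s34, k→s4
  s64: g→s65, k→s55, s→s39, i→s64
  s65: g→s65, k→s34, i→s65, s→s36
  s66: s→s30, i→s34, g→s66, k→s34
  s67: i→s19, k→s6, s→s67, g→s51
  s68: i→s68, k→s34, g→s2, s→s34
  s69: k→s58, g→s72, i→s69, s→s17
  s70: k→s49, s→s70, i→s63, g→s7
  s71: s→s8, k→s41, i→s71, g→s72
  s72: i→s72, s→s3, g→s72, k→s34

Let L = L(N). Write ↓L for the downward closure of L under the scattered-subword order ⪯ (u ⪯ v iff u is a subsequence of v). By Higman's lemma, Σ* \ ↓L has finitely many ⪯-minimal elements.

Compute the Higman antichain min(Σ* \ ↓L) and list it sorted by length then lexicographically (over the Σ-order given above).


Antichain: [gk, kikg, gsgii, iskki, iissis].

|Q|=73, |F|=65, |δ|=271 (3 ε).
min D↑ (66 st, q0=0, F={5}): 0:g→1,i→2,k→3,s→0 1:g→1,i→4,k→5,s→6 2:g→4,i→7,k→8,s→9 3:g→1,i→10,k→3,s→3 4:g→4,i→11,k→5,s→12 5:g→5,i→5,k→5,s→5 6:g→13,i→12,k→5,s→6 7:g→11,i→7,k→14,s→15 8:g→4,i→16,k→8,s→17 9:g→4,i→18,k→19,s→9 10:g→4,i→16,k→20,s→21 11:g→11,i→11,k→5,s→22 12:g→13,i→23,k→5,s→12 13:g→13,i→24,k→5,s→13 14:g→11,i→16,k→14,s→25 15:g→26,i→15,k→27,s→28 16:g→11,i→16,k→29,s→30 17:g→4,i→31,k→19,s→17 18:g→11,i→18,k→32,s→15 19:g→4,i→33,k→34,s→19 20:g→5,i→29,k→20,s→35 21:g→4,i→31,k→36,s→21 22:g→37,i→22,k→5,s→38 23:g→39,i→23,k→5,s→22 24:g→24,i→5,k→5,s→24 25:g→26,i→30,k→27,s→40 26:g→26,i→26,k→5,s→38 27:g→26,i→41,k→34,s→42 28:g→43,i→44,k→42,s→28 29:g→5,i→29,k→29,s→45 30:g→26,i→30,k→46,s→47 31:g→11,i→31,k→48,s→30 32:g→11,i→33,k→34,s→27 33:g→11,i→33,k→49,s→41 34:g→24,i→5,k→34,s→34 35:g→5,i→50,k→36,s→35 36:g→5,i→48,k→49,s→36 37:g→37,i→24,k→5,s→51 38:g→51,i→52,k→5,s→38 39:g→39,i→24,k→5,s→37 40:g→43,i→53,k→42,s→40 41:g→26,i→41,k→49,s→54 42:g→43,i→55,k→34,s→42 43:g→43,i→56,k→5,s→38 44:g→56,i→44,k→57,s→5 45:g→5,i→45,k→46,s→58 46:g→5,i→46,k→49,s→59 47:g→43,i→53,k→59,s→47 48:g→5,i→48,k→49,s→46 49:g→5,i→5,k→49,s→49 50:g→5,i→50,k→48,s→45 51:g→51,i→60,k→5,s→51 52:g→61,i→52,k→5,s→5 53:g→56,i→53,k→62,s→5 54:g→43,i→55,k→49,s→54 55:g→56,i→55,k→63,s→5 56:g→56,i→56,k→5,s→5 57:g→56,i→55,k→64,s→5 58:g→5,i→65,k→59,s→58 59:g→5,i→62,k→49,s→59 60:g→60,i→5,k→5,s→5 61:g→61,i→60,k→5,s→5 62:g→5,i→62,k→63,s→5 63:g→5,i→5,k→63,s→5 64:g→60,i→5,k→64,s→5 65:g→5,i→65,k→62,s→5.
'gk': N↓-sim [71, 24, 1] end={s34} ∉↓L; 2/2 del acc.
'kikg': |S_i|=[71, 63, 47, 17, 2] end={s34,s42} ∉↓L; 4/4 single-dels accept.
'gsgii': N↓-sim [71, 24, 16, 9, 4, 1] end={s34} rej; 5/5 single-dels accept.
'iskki': |S_i|=[71, 66, 58, 39, 10, 1] end={s34} ∉↓L; 5/5 deletions ∈↓L.
'iissis': run [71, 66, 53, 37, 27, 13, 1] end={s34} rej; 6/6 del acc.
5 minimals (antichain).


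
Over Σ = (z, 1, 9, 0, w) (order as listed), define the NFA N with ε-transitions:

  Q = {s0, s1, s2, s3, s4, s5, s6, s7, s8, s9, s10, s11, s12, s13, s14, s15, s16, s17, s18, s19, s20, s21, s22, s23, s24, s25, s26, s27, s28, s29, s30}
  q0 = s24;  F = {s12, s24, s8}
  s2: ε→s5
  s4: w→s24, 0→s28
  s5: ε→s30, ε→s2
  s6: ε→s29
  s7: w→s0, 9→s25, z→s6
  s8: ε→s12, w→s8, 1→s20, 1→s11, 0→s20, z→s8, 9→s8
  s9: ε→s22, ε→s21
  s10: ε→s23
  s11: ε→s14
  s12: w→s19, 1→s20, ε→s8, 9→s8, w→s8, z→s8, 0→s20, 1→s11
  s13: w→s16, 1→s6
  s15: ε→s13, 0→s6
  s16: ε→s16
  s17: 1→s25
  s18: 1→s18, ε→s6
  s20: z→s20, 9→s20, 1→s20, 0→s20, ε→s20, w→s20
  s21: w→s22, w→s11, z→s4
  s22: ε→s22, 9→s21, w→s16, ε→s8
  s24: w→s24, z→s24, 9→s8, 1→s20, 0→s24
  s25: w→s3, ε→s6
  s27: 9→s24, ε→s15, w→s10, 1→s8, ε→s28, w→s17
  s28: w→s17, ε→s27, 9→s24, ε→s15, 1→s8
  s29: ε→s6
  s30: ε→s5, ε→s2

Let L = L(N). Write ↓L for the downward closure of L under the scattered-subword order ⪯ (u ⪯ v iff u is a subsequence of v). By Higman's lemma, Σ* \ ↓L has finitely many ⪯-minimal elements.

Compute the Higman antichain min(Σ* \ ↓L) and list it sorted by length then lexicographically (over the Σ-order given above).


A = [1, 90].

|Q|=31, |F|=3, |δ|=70 (24 ε).
min D↑ (3 st, q0=0, F={1}): 0:z→0,1→1,9→2,0→0,w→0 1:z→1,1→1,9→1,0→1,w→1 2:z→2,1→1,9→2,0→1,w→2.
'1': N↓-sim [7, 3] end={s11,s14,s20} rej; 1/1 deletions ∈↓L.
'90': N↓-sim [7, 6, 1] end={s20} ∉↓L; 2/2 single-dels accept.
2 minimals (antichain).


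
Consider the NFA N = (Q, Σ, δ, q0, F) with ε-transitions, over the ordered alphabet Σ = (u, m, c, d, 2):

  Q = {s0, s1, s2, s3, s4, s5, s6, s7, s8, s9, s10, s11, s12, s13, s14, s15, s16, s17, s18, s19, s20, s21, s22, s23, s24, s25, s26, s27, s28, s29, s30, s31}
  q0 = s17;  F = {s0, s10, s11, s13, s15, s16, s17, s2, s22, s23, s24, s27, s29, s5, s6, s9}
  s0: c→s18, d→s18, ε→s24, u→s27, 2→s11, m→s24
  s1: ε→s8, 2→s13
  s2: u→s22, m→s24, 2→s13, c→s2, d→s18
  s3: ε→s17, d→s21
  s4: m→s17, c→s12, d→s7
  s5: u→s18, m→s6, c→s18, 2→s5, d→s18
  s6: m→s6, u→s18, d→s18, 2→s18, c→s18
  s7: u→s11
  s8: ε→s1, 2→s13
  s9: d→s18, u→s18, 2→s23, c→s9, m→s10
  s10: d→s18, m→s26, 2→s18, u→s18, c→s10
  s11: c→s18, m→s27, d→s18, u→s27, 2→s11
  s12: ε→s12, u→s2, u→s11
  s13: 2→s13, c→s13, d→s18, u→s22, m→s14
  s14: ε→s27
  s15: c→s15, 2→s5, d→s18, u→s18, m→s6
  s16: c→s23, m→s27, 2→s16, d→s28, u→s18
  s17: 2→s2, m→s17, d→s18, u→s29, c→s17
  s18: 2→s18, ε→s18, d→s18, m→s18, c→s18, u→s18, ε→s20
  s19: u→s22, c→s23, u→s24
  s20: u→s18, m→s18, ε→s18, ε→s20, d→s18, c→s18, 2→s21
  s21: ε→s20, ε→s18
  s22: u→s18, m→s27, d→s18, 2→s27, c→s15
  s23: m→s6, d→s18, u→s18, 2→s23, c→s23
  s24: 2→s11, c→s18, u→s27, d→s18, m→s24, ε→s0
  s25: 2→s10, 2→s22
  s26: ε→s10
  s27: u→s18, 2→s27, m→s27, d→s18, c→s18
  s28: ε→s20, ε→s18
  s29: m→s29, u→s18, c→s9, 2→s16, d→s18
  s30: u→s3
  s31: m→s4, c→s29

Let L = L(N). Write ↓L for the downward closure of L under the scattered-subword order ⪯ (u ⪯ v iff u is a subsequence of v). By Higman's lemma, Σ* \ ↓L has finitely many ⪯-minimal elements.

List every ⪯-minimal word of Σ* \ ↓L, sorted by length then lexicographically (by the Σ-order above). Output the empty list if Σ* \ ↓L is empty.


|Q|=32, |F|=16, |δ|=123 (16 ε).
min D↑ (16 st, q0=0, F={2}): 0:u→1,m→0,c→0,d→2,2→3 1:u→2,m→1,c→4,d→2,2→5 2:u→2,m→2,c→2,d→2,2→2 3:u→6,m→7,c→3,d→2,2→8 4:u→2,m→9,c→4,d→2,2→10 5:u→2,m→11,c→10,d→2,2→5 6:u→2,m→11,c→12,d→2,2→11 7:u→11,m→7,c→2,d→2,2→13 8:u→6,m→11,c→8,d→2,2→8 9:u→2,m→9,c→9,d→2,2→2 10:u→2,m→14,c→10,d→2,2→10 11:u→2,m→11,c→2,d→2,2→11 12:u→2,m→14,c→12,d→2,2→15 13:u→11,m→11,c→2,d→2,2→13 14:u→2,m→14,c→2,d→2,2→2 15:u→2,m→14,c→2,d→2,2→15 [Hopcroft].
'd': N↓-sim [22, 4] end={s18,s20,s21,s28} — reject; 1/1 deletions ∈↓L.
'uu': N↓-sim [22, 15, 3] end={s18,s20,s21} — reject; 2/2 single-dels accept.
'2mc': run [22, 17, 9, 3] end={s18,s20,s21} ∉↓L; 3/3 deletions ∈↓L.
'ucm2': |S_i|=[22, 15, 10, 6, 3] end={s18,s20,s21} rej; 4/4 del acc.
'2u2c': N↓-sim [22, 17, 8, 6, 3] end={s18,s20,s21} rej; 4/4 deletions ∈↓L.
'22mu': run [22, 17, 14, 6, 3] end={s18,s20,s21} — reject; 4/4 del acc.
6 minimals (antichain).

Antichain: [d, uu, 2mc, ucm2, 2u2c, 22mu].


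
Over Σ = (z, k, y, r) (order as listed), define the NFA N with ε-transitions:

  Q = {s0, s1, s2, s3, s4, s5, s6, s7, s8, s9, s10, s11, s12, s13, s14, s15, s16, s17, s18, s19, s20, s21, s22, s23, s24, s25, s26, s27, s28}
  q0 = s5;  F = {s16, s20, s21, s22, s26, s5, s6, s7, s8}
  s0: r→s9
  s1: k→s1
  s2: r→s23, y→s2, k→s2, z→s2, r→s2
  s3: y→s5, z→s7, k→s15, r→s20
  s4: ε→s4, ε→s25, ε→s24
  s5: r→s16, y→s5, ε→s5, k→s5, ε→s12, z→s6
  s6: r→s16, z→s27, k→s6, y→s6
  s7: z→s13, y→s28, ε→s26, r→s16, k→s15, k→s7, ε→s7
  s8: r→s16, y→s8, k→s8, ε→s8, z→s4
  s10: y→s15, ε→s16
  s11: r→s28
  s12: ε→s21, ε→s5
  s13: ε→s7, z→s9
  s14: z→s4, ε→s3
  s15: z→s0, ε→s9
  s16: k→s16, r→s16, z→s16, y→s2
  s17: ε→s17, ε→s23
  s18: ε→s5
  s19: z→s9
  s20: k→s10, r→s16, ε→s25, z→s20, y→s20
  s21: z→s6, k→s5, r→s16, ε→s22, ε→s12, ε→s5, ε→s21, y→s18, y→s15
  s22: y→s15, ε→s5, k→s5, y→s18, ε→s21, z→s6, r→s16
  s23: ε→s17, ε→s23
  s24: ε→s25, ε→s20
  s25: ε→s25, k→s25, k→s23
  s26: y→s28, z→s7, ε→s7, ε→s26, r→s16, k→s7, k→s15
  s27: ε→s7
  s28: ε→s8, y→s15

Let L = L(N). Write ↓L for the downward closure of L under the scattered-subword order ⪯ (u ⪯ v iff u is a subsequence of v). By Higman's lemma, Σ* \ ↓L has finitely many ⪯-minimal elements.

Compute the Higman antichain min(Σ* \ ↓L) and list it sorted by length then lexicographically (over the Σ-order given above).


|Q|=29, |F|=9, |δ|=93 (33 ε).
min D↑ (7 st, q0=0, F={4}): 0:z→1,k→0,y→0,r→2 1:z→3,k→1,y→1,r→2 2:z→2,k→2,y→4,r→2 3:z→3,k→3,y→5,r→2 4:z→4,k→4,y→4,r→4 5:z→6,k→5,y→5,r→2 6:z→6,k→2,y→6,r→2 [Hopcroft].
'ry': run [24, 5, 3] end={s17,s2,s23} ∉↓L; 2/2 del acc.
'zzyzky': run [24, 19, 18, 14, 12, 9, 6] end={s0,s15,s17,s2,s23,s9} ∉↓L; 6/6 del acc.
2 obstructions.

min(Σ*\↓L) = [ry, zzyzky].


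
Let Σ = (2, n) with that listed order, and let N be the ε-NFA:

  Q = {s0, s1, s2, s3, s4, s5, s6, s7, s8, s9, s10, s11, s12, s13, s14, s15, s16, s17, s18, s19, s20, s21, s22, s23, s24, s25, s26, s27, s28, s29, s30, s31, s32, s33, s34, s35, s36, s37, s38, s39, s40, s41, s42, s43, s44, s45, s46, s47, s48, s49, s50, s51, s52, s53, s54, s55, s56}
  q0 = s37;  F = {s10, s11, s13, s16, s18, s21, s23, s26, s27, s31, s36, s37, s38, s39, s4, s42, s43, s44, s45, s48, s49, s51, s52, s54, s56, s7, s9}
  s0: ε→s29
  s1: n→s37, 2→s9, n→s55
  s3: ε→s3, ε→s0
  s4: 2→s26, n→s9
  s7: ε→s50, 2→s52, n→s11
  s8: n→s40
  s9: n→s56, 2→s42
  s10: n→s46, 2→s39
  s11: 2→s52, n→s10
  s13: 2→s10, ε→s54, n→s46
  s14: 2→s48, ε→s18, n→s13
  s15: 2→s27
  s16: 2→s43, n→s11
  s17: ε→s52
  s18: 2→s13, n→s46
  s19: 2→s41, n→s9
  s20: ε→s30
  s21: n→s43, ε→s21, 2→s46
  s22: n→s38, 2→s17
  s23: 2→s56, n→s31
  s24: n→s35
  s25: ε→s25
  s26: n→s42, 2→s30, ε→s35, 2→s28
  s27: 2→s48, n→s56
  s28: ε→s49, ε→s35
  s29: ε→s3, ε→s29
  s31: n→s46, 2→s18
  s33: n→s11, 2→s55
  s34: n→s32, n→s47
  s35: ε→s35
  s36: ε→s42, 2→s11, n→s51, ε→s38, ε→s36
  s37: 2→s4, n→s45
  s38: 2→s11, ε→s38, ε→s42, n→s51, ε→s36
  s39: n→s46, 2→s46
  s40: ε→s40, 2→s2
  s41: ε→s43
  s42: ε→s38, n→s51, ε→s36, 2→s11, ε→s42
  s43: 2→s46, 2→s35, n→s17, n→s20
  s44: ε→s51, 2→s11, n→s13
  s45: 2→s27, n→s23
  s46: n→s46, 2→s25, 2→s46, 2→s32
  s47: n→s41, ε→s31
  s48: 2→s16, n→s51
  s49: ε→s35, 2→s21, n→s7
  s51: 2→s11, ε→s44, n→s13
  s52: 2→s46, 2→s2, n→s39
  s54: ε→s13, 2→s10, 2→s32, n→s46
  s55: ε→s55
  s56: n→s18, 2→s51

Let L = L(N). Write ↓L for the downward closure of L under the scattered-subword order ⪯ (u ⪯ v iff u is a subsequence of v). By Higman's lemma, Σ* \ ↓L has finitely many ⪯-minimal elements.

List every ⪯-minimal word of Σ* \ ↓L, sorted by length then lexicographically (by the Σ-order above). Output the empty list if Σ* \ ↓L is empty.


|Q|=57, |F|=27, |δ|=114 (33 ε).
min D↑ (24 st, q0=0, F={18}): 0:2→1,n→2 1:2→3,n→4 2:2→5,n→6 3:2→7,n→8 4:2→8,n→9 5:2→10,n→9 6:2→9,n→11 7:2→12,n→13 8:2→14,n→15 9:2→15,n→16 10:2→17,n→15 11:2→16,n→18 12:2→18,n→19 13:2→20,n→14 14:2→20,n→21 15:2→14,n→22 16:2→22,n→18 17:2→19,n→14 18:2→18,n→18 19:2→18,n→20 20:2→18,n→23 21:2→23,n→18 22:2→21,n→18 23:2→18,n→18 [Hopcroft].
'nnnn': run [37, 31, 19, 9, 3] end={s25,s32,s46} ∉↓L; 4/4 single-dels accept.
'22222': run [37, 33, 28, 19, 12, 5] end={s2,s25,s32,s35,s46} ∉↓L; 5/5 del acc.
'22n2nn': |S_i|=[37, 33, 28, 22, 9, 5, 3] end={s25,s32,s46} ∉↓L; 6/6 del acc.
'2n22nn': |S_i|=[37, 33, 25, 16, 8, 5, 3] end={s25,s32,s46} rej; 6/6 del acc.
4 words, ⪯-incomp.

A = [nnnn, 22222, 22n2nn, 2n22nn].
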